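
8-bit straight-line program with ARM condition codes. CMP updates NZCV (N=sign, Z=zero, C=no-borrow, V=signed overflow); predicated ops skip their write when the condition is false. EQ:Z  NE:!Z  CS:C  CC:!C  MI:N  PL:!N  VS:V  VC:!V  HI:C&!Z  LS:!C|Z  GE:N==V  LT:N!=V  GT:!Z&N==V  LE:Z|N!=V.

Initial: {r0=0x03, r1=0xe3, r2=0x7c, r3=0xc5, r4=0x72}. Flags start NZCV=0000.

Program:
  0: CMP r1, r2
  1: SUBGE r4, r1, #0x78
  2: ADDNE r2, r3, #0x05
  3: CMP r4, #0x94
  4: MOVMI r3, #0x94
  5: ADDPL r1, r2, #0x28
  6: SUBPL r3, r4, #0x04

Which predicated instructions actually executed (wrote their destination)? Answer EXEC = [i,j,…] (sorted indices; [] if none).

[0] flags=0011 → (cmp)
[1] flags=0011 GE?F → skip
[2] flags=0011 NE?T → r2=0xca
[3] flags=1001 → (cmp)
[4] flags=1001 MI?T → r3=0x94
[5] flags=1001 PL?F → skip
[6] flags=1001 PL?F → skip

EXEC = [2,4]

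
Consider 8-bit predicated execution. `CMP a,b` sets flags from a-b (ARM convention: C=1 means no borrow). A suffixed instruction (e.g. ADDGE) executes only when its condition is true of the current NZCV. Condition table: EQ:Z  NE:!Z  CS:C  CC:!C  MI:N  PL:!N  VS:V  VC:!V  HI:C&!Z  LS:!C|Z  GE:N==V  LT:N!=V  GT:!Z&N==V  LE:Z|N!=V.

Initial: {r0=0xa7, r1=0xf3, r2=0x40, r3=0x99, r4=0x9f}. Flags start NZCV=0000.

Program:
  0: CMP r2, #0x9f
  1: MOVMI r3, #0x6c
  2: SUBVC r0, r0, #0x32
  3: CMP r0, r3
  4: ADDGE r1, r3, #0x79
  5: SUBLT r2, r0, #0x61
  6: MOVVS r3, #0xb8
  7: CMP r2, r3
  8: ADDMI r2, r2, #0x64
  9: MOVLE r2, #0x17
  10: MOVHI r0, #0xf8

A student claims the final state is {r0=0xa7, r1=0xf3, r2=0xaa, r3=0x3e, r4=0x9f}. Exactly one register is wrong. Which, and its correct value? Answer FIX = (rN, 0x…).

0: ✓ CMP  NZCV=1001
1: ✓ MOVMI  r3←0x6c
2: · SUBVC
3: ✓ CMP  NZCV=0011
4: · ADDGE
5: ✓ SUBLT  r2←0x46
6: ✓ MOVVS  r3←0xb8
7: ✓ CMP  NZCV=1001
8: ✓ ADDMI  r2←0xaa
9: · MOVLE
10: · MOVHI

FIX = (r3, 0xb8)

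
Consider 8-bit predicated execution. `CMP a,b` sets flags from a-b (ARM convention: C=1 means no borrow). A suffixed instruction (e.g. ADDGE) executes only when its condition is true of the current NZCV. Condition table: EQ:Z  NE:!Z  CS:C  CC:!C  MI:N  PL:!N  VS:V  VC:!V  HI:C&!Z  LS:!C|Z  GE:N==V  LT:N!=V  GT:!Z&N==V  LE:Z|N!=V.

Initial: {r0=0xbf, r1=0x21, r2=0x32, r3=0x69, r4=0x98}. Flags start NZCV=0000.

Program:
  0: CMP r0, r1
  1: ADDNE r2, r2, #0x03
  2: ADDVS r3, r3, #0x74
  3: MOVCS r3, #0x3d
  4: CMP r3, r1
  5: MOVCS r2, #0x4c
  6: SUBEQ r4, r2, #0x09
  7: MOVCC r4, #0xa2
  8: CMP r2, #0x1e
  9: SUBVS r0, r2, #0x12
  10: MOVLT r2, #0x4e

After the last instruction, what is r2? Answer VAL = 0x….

VAL = 0x4c

0: ✓ CMP  NZCV=1010
1: ✓ ADDNE  r2←0x35
2: · ADDVS
3: ✓ MOVCS  r3←0x3d
4: ✓ CMP  NZCV=0010
5: ✓ MOVCS  r2←0x4c
6: · SUBEQ
7: · MOVCC
8: ✓ CMP  NZCV=0010
9: · SUBVS
10: · MOVLT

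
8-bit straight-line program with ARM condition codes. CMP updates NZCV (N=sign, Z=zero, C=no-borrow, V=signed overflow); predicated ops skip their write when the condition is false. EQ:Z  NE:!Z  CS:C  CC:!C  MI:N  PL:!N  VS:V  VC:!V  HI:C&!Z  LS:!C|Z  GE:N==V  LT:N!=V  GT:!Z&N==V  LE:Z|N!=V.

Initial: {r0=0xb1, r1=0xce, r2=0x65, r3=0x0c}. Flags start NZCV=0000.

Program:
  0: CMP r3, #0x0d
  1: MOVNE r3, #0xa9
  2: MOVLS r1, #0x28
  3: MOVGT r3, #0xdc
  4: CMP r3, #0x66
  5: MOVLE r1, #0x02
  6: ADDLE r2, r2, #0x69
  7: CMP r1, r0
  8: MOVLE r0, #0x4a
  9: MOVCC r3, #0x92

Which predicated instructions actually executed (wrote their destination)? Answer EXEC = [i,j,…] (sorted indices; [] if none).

EXEC = [1,2,5,6,9]

[0] flags=1000 → (cmp)
[1] flags=1000 NE?T → r3=0xa9
[2] flags=1000 LS?T → r1=0x28
[3] flags=1000 GT?F → skip
[4] flags=0011 → (cmp)
[5] flags=0011 LE?T → r1=0x02
[6] flags=0011 LE?T → r2=0xce
[7] flags=0000 → (cmp)
[8] flags=0000 LE?F → skip
[9] flags=0000 CC?T → r3=0x92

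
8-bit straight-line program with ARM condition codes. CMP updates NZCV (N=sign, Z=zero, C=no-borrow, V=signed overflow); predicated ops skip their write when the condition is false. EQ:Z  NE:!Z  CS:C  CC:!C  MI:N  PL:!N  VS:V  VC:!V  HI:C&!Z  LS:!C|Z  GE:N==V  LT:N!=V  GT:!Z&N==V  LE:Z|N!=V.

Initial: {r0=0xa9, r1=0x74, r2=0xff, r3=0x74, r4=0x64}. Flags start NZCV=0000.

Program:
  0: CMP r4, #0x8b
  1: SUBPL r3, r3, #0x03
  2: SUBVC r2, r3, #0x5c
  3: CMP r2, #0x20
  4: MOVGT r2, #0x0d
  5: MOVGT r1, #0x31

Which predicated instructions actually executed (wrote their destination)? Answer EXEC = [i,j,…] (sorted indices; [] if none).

EXEC = []

[0] flags=1001 → (cmp)
[1] flags=1001 PL?F → skip
[2] flags=1001 VC?F → skip
[3] flags=1010 → (cmp)
[4] flags=1010 GT?F → skip
[5] flags=1010 GT?F → skip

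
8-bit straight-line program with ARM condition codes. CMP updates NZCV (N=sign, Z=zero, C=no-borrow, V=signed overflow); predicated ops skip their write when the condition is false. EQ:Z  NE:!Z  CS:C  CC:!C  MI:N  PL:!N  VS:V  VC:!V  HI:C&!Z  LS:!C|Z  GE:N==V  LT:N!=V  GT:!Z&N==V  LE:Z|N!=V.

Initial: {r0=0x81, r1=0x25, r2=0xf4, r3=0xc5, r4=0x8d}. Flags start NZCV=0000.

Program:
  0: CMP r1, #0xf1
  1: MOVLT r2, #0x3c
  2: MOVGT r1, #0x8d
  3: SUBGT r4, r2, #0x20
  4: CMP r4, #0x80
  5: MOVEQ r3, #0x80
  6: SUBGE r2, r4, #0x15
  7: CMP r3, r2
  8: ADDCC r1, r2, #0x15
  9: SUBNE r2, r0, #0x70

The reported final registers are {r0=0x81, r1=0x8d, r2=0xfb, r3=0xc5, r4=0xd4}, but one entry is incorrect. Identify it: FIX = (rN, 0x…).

[0] flags=0000 → (cmp)
[1] flags=0000 LT?F → skip
[2] flags=0000 GT?T → r1=0x8d
[3] flags=0000 GT?T → r4=0xd4
[4] flags=0010 → (cmp)
[5] flags=0010 EQ?F → skip
[6] flags=0010 GE?T → r2=0xbf
[7] flags=0010 → (cmp)
[8] flags=0010 CC?F → skip
[9] flags=0010 NE?T → r2=0x11

FIX = (r2, 0x11)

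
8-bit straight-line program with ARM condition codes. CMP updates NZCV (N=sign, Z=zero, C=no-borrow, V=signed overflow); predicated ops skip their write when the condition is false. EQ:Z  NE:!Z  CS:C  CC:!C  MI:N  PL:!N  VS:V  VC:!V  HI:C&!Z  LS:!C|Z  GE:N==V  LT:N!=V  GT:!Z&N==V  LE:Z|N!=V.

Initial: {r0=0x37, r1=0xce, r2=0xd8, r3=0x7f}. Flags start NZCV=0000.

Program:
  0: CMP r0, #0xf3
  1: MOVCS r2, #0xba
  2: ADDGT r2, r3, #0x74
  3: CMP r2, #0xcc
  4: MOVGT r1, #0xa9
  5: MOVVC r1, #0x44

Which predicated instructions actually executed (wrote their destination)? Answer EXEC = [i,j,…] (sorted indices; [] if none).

EXEC = [2,4,5]

0: ✓ CMP  NZCV=0000
1: · MOVCS
2: ✓ ADDGT  r2←0xf3
3: ✓ CMP  NZCV=0010
4: ✓ MOVGT  r1←0xa9
5: ✓ MOVVC  r1←0x44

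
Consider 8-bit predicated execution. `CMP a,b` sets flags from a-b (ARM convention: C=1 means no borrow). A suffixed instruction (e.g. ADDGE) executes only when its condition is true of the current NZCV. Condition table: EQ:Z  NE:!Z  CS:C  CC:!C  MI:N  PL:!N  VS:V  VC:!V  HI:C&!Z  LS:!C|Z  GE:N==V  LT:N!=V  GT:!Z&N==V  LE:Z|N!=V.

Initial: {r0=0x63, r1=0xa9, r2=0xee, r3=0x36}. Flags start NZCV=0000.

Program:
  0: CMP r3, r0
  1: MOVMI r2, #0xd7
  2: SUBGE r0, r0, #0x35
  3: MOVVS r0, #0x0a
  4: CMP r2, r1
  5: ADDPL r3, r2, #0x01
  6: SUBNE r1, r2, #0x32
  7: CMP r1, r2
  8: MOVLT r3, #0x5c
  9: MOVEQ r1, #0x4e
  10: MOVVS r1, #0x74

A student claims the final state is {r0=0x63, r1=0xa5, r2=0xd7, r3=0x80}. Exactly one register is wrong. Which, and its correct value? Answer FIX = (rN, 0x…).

0: ✓ CMP  NZCV=1000
1: ✓ MOVMI  r2←0xd7
2: · SUBGE
3: · MOVVS
4: ✓ CMP  NZCV=0010
5: ✓ ADDPL  r3←0xd8
6: ✓ SUBNE  r1←0xa5
7: ✓ CMP  NZCV=1000
8: ✓ MOVLT  r3←0x5c
9: · MOVEQ
10: · MOVVS

FIX = (r3, 0x5c)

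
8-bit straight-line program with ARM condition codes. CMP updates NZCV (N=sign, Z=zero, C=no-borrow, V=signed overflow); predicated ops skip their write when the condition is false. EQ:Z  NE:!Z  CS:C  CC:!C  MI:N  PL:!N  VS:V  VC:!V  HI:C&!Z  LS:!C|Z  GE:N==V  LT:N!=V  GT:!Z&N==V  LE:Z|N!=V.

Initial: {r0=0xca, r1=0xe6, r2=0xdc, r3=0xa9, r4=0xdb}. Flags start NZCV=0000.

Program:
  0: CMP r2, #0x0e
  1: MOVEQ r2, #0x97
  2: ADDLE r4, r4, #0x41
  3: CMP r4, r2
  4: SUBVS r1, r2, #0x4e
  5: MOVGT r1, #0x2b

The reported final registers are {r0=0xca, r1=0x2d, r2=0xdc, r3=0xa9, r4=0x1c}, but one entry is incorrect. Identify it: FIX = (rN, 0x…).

[0] flags=1010 → (cmp)
[1] flags=1010 EQ?F → skip
[2] flags=1010 LE?T → r4=0x1c
[3] flags=0000 → (cmp)
[4] flags=0000 VS?F → skip
[5] flags=0000 GT?T → r1=0x2b

FIX = (r1, 0x2b)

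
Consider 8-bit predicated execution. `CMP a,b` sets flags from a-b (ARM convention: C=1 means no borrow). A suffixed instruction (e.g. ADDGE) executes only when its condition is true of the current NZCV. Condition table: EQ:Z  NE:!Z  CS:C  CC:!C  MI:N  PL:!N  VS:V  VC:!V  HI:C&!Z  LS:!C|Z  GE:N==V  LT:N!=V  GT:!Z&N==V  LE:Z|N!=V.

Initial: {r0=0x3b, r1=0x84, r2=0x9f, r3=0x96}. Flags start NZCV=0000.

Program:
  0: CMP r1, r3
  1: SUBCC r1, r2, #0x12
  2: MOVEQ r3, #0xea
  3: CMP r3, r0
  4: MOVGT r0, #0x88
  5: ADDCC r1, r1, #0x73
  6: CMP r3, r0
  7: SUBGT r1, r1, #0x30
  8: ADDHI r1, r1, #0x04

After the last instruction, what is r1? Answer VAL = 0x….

VAL = 0x91

0: ✓ CMP  NZCV=1000
1: ✓ SUBCC  r1←0x8d
2: · MOVEQ
3: ✓ CMP  NZCV=0011
4: · MOVGT
5: · ADDCC
6: ✓ CMP  NZCV=0011
7: · SUBGT
8: ✓ ADDHI  r1←0x91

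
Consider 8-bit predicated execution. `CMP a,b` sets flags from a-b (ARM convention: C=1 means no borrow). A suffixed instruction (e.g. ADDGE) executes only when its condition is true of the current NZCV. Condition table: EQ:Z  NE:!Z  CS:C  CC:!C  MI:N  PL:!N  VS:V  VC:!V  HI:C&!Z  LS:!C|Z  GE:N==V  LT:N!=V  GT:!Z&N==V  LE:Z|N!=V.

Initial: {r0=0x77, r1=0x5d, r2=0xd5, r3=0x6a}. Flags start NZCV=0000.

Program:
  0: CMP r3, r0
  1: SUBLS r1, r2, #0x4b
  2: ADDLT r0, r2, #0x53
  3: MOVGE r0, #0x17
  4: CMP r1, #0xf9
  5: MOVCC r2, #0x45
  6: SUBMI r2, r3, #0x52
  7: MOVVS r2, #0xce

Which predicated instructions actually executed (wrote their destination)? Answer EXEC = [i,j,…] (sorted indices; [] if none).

EXEC = [1,2,5,6]

[0] flags=1000 → (cmp)
[1] flags=1000 LS?T → r1=0x8a
[2] flags=1000 LT?T → r0=0x28
[3] flags=1000 GE?F → skip
[4] flags=1000 → (cmp)
[5] flags=1000 CC?T → r2=0x45
[6] flags=1000 MI?T → r2=0x18
[7] flags=1000 VS?F → skip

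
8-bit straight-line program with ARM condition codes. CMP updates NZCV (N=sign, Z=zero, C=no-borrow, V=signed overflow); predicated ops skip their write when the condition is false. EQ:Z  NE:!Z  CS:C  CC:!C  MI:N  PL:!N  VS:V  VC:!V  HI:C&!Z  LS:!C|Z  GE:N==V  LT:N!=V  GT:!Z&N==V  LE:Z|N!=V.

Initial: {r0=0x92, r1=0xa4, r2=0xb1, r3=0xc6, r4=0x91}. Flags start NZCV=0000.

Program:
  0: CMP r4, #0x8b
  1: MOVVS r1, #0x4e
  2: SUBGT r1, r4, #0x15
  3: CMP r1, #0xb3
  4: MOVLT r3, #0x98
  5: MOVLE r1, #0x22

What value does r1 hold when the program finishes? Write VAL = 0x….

VAL = 0x7c

0: ✓ CMP  NZCV=0010
1: · MOVVS
2: ✓ SUBGT  r1←0x7c
3: ✓ CMP  NZCV=1001
4: · MOVLT
5: · MOVLE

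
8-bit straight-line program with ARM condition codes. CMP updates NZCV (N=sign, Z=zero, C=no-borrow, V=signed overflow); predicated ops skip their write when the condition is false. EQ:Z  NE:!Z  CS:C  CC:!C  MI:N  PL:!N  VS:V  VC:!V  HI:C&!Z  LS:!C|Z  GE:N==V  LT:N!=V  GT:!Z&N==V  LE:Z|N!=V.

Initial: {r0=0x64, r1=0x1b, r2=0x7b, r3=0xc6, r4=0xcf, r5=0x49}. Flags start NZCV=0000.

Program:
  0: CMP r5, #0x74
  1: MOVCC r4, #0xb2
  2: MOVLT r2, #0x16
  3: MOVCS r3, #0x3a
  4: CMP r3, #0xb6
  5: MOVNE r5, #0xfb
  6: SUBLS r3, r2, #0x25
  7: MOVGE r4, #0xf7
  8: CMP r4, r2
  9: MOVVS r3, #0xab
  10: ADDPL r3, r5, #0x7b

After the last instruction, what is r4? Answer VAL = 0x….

VAL = 0xf7

0: ✓ CMP  NZCV=1000
1: ✓ MOVCC  r4←0xb2
2: ✓ MOVLT  r2←0x16
3: · MOVCS
4: ✓ CMP  NZCV=0010
5: ✓ MOVNE  r5←0xfb
6: · SUBLS
7: ✓ MOVGE  r4←0xf7
8: ✓ CMP  NZCV=1010
9: · MOVVS
10: · ADDPL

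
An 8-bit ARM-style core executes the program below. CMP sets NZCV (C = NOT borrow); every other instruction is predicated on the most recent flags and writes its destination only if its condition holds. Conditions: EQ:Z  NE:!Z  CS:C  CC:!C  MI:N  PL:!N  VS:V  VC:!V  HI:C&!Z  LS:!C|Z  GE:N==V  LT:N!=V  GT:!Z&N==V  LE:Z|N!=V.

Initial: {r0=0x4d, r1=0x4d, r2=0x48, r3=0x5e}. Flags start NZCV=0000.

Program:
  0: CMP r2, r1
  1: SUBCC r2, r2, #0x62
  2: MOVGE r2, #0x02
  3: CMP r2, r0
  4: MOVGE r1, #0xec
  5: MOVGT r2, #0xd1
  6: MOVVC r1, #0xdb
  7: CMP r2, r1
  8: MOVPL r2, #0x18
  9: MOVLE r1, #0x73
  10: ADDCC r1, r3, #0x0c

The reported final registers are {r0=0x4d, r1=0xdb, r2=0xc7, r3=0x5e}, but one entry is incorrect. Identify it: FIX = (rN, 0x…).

0: ✓ CMP  NZCV=1000
1: ✓ SUBCC  r2←0xe6
2: · MOVGE
3: ✓ CMP  NZCV=1010
4: · MOVGE
5: · MOVGT
6: ✓ MOVVC  r1←0xdb
7: ✓ CMP  NZCV=0010
8: ✓ MOVPL  r2←0x18
9: · MOVLE
10: · ADDCC

FIX = (r2, 0x18)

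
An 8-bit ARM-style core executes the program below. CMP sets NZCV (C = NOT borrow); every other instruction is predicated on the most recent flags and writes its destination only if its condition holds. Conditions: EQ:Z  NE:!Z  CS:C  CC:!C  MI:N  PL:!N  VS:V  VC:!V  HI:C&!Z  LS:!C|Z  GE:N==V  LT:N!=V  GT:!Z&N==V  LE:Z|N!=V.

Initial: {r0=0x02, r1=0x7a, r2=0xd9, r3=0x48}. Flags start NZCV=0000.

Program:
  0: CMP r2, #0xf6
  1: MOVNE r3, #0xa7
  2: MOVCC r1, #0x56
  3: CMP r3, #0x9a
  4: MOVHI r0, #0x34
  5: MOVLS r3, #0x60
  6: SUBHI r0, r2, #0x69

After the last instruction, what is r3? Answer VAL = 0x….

VAL = 0xa7

0: ✓ CMP  NZCV=1000
1: ✓ MOVNE  r3←0xa7
2: ✓ MOVCC  r1←0x56
3: ✓ CMP  NZCV=0010
4: ✓ MOVHI  r0←0x34
5: · MOVLS
6: ✓ SUBHI  r0←0x70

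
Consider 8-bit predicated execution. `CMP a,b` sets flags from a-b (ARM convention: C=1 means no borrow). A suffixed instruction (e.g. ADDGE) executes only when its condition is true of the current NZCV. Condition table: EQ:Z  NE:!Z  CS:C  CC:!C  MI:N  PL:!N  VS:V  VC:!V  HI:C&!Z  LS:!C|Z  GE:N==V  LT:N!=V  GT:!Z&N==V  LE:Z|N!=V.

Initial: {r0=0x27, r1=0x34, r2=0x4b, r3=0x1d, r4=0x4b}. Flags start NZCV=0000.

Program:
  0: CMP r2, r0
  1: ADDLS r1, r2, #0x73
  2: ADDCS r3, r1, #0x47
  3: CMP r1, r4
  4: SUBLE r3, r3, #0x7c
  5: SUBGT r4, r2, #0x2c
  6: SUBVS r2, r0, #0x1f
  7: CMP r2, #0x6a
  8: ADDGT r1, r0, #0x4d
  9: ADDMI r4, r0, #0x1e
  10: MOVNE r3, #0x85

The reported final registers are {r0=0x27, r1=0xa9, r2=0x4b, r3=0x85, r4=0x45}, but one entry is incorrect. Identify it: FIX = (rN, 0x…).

0: ✓ CMP  NZCV=0010
1: · ADDLS
2: ✓ ADDCS  r3←0x7b
3: ✓ CMP  NZCV=1000
4: ✓ SUBLE  r3←0xff
5: · SUBGT
6: · SUBVS
7: ✓ CMP  NZCV=1000
8: · ADDGT
9: ✓ ADDMI  r4←0x45
10: ✓ MOVNE  r3←0x85

FIX = (r1, 0x34)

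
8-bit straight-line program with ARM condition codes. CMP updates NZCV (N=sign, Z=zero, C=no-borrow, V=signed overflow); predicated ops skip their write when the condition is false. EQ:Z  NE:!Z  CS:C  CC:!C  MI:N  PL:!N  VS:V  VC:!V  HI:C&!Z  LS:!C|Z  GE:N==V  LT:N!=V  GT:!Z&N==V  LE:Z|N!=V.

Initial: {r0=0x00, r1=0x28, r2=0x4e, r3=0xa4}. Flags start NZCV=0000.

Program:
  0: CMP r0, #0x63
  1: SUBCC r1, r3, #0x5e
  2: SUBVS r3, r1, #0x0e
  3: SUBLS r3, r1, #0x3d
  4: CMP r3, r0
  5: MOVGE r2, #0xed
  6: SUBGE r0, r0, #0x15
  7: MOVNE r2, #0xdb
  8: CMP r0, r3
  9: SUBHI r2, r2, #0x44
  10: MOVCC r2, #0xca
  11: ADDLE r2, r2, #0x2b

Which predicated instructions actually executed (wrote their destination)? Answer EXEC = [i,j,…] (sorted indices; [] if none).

0: ✓ CMP  NZCV=1000
1: ✓ SUBCC  r1←0x46
2: · SUBVS
3: ✓ SUBLS  r3←0x09
4: ✓ CMP  NZCV=0010
5: ✓ MOVGE  r2←0xed
6: ✓ SUBGE  r0←0xeb
7: ✓ MOVNE  r2←0xdb
8: ✓ CMP  NZCV=1010
9: ✓ SUBHI  r2←0x97
10: · MOVCC
11: ✓ ADDLE  r2←0xc2

EXEC = [1,3,5,6,7,9,11]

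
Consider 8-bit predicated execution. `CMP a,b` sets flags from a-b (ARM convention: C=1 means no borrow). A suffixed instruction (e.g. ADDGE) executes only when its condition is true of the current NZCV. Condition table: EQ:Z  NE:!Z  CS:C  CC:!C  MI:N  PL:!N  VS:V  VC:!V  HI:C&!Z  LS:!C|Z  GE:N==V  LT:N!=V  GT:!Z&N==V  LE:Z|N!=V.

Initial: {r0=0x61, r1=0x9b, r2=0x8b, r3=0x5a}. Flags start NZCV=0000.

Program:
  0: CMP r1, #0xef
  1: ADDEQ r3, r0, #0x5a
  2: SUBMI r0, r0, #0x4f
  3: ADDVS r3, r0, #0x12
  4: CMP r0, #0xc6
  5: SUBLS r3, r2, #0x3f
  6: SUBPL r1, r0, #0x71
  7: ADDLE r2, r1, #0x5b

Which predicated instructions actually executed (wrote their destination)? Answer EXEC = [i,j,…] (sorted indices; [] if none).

0: ✓ CMP  NZCV=1000
1: · ADDEQ
2: ✓ SUBMI  r0←0x12
3: · ADDVS
4: ✓ CMP  NZCV=0000
5: ✓ SUBLS  r3←0x4c
6: ✓ SUBPL  r1←0xa1
7: · ADDLE

EXEC = [2,5,6]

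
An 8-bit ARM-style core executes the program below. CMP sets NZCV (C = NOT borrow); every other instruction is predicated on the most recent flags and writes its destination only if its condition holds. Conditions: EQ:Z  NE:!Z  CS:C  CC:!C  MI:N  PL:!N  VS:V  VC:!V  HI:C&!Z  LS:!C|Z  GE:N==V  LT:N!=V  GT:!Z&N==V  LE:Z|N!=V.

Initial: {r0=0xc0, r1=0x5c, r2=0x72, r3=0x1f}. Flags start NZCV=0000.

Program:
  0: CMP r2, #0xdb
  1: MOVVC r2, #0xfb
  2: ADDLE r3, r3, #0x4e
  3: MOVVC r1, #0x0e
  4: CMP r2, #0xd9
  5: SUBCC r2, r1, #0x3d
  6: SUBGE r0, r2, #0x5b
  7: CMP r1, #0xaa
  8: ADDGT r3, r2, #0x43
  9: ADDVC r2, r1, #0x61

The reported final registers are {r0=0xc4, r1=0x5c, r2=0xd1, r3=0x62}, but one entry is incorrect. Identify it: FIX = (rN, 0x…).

[0] flags=1001 → (cmp)
[1] flags=1001 VC?F → skip
[2] flags=1001 LE?F → skip
[3] flags=1001 VC?F → skip
[4] flags=1001 → (cmp)
[5] flags=1001 CC?T → r2=0x1f
[6] flags=1001 GE?T → r0=0xc4
[7] flags=1001 → (cmp)
[8] flags=1001 GT?T → r3=0x62
[9] flags=1001 VC?F → skip

FIX = (r2, 0x1f)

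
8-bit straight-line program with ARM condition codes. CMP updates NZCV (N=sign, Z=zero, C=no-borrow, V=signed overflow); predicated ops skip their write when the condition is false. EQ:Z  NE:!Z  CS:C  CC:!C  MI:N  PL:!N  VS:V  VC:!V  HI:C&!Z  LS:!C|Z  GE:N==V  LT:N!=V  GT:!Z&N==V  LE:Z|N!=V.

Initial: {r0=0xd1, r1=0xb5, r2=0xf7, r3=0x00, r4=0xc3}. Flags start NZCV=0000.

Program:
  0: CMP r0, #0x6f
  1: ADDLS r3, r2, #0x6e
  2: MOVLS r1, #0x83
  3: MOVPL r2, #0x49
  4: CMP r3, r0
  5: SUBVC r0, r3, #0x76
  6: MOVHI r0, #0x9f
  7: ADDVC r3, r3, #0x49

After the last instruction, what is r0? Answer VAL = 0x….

0: ✓ CMP  NZCV=0011
1: · ADDLS
2: · MOVLS
3: ✓ MOVPL  r2←0x49
4: ✓ CMP  NZCV=0000
5: ✓ SUBVC  r0←0x8a
6: · MOVHI
7: ✓ ADDVC  r3←0x49

VAL = 0x8a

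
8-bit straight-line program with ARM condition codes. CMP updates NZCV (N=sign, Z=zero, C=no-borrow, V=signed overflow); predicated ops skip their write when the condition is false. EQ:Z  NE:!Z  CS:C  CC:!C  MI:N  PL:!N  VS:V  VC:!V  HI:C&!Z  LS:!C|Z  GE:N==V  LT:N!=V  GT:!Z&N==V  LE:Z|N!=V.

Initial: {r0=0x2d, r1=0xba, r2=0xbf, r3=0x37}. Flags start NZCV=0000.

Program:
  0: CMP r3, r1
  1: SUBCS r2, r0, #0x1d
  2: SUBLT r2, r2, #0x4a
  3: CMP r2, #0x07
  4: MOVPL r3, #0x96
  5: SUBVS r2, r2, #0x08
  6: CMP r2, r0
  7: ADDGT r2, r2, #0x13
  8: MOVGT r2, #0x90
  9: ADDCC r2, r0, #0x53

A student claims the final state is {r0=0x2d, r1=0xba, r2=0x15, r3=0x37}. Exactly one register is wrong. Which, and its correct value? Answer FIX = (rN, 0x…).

0: ✓ CMP  NZCV=0000
1: · SUBCS
2: · SUBLT
3: ✓ CMP  NZCV=1010
4: · MOVPL
5: · SUBVS
6: ✓ CMP  NZCV=1010
7: · ADDGT
8: · MOVGT
9: · ADDCC

FIX = (r2, 0xbf)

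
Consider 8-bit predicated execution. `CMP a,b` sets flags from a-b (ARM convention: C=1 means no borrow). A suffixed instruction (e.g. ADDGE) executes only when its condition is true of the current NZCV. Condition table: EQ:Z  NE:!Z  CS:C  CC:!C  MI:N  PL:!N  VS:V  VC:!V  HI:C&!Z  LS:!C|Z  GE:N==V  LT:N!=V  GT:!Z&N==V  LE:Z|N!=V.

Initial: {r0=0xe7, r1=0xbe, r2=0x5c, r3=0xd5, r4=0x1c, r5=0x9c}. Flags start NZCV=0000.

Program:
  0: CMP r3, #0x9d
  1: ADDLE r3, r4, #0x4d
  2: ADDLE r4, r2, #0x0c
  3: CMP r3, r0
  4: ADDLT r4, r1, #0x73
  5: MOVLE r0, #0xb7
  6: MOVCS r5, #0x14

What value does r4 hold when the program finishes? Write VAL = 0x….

VAL = 0x31

[0] flags=0010 → (cmp)
[1] flags=0010 LE?F → skip
[2] flags=0010 LE?F → skip
[3] flags=1000 → (cmp)
[4] flags=1000 LT?T → r4=0x31
[5] flags=1000 LE?T → r0=0xb7
[6] flags=1000 CS?F → skip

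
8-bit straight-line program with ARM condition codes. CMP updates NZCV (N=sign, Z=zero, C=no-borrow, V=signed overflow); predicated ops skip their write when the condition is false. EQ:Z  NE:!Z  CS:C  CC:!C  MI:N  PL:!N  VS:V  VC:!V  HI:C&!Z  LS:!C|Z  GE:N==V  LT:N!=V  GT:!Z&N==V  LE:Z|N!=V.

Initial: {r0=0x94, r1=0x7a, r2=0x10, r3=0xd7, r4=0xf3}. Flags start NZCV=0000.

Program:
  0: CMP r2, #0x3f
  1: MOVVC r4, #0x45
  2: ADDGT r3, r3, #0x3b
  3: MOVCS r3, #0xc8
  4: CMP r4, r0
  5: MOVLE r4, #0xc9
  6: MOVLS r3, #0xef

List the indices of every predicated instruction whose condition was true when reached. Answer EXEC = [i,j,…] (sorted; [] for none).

0: ✓ CMP  NZCV=1000
1: ✓ MOVVC  r4←0x45
2: · ADDGT
3: · MOVCS
4: ✓ CMP  NZCV=1001
5: · MOVLE
6: ✓ MOVLS  r3←0xef

EXEC = [1,6]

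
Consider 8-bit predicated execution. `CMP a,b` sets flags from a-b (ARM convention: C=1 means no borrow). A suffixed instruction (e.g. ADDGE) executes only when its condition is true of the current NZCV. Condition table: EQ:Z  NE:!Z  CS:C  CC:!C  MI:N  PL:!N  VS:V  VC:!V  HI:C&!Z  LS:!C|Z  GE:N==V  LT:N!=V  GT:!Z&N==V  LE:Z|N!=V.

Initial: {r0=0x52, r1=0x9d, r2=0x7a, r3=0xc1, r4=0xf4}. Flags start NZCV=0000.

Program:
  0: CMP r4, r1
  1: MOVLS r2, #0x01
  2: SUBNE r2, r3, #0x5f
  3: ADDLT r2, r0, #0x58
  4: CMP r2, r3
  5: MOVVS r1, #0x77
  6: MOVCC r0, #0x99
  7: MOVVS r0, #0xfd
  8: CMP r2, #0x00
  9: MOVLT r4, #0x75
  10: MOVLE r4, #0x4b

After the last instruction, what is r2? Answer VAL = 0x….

VAL = 0x62

0: ✓ CMP  NZCV=0010
1: · MOVLS
2: ✓ SUBNE  r2←0x62
3: · ADDLT
4: ✓ CMP  NZCV=1001
5: ✓ MOVVS  r1←0x77
6: ✓ MOVCC  r0←0x99
7: ✓ MOVVS  r0←0xfd
8: ✓ CMP  NZCV=0010
9: · MOVLT
10: · MOVLE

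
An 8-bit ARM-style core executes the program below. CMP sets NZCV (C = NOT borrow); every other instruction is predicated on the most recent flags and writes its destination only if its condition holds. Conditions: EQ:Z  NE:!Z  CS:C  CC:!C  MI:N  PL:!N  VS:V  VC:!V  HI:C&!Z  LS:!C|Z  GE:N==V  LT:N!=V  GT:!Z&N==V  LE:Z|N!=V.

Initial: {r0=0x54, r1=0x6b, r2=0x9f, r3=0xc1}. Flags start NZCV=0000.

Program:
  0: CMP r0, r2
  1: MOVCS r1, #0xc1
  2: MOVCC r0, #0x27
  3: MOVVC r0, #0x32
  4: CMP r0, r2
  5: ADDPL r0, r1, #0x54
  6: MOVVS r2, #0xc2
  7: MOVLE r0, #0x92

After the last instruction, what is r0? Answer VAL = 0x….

[0] flags=1001 → (cmp)
[1] flags=1001 CS?F → skip
[2] flags=1001 CC?T → r0=0x27
[3] flags=1001 VC?F → skip
[4] flags=1001 → (cmp)
[5] flags=1001 PL?F → skip
[6] flags=1001 VS?T → r2=0xc2
[7] flags=1001 LE?F → skip

VAL = 0x27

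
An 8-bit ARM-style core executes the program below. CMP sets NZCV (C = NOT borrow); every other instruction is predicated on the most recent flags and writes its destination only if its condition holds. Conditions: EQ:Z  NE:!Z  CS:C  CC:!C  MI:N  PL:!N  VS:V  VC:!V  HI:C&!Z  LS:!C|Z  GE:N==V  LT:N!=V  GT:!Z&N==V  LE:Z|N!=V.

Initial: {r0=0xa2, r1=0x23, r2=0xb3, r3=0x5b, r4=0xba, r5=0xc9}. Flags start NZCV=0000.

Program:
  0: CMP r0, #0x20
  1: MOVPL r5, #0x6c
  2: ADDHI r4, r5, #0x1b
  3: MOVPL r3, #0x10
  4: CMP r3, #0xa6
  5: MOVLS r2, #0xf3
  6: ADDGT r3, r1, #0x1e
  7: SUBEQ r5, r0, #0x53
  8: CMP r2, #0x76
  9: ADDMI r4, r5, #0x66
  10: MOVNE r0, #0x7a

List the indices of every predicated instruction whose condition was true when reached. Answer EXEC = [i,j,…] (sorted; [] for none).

[0] flags=1010 → (cmp)
[1] flags=1010 PL?F → skip
[2] flags=1010 HI?T → r4=0xe4
[3] flags=1010 PL?F → skip
[4] flags=1001 → (cmp)
[5] flags=1001 LS?T → r2=0xf3
[6] flags=1001 GT?T → r3=0x41
[7] flags=1001 EQ?F → skip
[8] flags=0011 → (cmp)
[9] flags=0011 MI?F → skip
[10] flags=0011 NE?T → r0=0x7a

EXEC = [2,5,6,10]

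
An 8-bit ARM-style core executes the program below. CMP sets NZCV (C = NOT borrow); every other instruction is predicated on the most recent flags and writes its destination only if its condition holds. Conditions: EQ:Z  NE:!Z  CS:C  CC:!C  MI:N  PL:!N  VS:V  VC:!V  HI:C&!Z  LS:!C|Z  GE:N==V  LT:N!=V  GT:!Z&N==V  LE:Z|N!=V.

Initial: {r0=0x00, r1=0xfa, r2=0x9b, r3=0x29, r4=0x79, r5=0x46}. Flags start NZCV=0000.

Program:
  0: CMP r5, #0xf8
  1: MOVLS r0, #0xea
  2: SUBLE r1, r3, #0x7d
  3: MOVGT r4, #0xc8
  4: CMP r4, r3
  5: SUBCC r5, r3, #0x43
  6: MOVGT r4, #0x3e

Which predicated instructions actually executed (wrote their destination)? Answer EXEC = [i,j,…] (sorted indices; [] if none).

[0] flags=0000 → (cmp)
[1] flags=0000 LS?T → r0=0xea
[2] flags=0000 LE?F → skip
[3] flags=0000 GT?T → r4=0xc8
[4] flags=1010 → (cmp)
[5] flags=1010 CC?F → skip
[6] flags=1010 GT?F → skip

EXEC = [1,3]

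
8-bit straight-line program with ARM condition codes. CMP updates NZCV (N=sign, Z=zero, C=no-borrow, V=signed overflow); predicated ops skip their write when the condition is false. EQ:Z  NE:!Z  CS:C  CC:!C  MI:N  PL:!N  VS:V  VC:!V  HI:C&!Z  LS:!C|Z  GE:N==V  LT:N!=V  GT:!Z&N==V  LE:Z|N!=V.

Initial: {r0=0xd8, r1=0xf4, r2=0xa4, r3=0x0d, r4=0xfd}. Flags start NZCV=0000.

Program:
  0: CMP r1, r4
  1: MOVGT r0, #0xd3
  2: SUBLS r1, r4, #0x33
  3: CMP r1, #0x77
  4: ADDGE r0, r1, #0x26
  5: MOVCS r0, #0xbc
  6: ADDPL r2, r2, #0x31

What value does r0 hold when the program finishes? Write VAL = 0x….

VAL = 0xbc

0: ✓ CMP  NZCV=1000
1: · MOVGT
2: ✓ SUBLS  r1←0xca
3: ✓ CMP  NZCV=0011
4: · ADDGE
5: ✓ MOVCS  r0←0xbc
6: ✓ ADDPL  r2←0xd5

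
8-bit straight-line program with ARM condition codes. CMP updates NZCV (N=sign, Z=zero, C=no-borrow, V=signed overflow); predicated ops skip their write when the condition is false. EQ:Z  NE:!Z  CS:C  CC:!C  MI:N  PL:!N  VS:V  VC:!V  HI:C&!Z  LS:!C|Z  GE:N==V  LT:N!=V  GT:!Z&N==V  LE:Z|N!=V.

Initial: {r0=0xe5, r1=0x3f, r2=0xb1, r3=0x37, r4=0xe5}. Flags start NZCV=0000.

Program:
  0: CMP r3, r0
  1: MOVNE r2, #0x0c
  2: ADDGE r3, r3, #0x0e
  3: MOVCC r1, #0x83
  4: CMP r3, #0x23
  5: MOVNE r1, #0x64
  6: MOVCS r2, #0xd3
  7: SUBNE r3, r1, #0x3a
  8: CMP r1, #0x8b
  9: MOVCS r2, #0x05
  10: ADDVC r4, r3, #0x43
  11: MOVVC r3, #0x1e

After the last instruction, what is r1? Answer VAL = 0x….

[0] flags=0000 → (cmp)
[1] flags=0000 NE?T → r2=0x0c
[2] flags=0000 GE?T → r3=0x45
[3] flags=0000 CC?T → r1=0x83
[4] flags=0010 → (cmp)
[5] flags=0010 NE?T → r1=0x64
[6] flags=0010 CS?T → r2=0xd3
[7] flags=0010 NE?T → r3=0x2a
[8] flags=1001 → (cmp)
[9] flags=1001 CS?F → skip
[10] flags=1001 VC?F → skip
[11] flags=1001 VC?F → skip

VAL = 0x64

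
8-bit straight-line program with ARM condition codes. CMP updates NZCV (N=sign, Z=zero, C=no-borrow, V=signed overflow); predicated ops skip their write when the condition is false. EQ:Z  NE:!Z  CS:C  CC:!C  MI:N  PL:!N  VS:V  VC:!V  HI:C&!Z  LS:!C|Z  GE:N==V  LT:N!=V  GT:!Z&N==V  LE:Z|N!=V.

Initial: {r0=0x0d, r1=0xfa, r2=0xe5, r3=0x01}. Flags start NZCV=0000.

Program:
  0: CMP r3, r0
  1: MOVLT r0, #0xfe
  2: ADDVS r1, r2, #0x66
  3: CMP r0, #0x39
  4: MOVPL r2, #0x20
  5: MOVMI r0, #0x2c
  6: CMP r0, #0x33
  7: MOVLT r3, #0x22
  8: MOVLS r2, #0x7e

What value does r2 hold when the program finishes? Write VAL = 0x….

VAL = 0x7e

0: ✓ CMP  NZCV=1000
1: ✓ MOVLT  r0←0xfe
2: · ADDVS
3: ✓ CMP  NZCV=1010
4: · MOVPL
5: ✓ MOVMI  r0←0x2c
6: ✓ CMP  NZCV=1000
7: ✓ MOVLT  r3←0x22
8: ✓ MOVLS  r2←0x7e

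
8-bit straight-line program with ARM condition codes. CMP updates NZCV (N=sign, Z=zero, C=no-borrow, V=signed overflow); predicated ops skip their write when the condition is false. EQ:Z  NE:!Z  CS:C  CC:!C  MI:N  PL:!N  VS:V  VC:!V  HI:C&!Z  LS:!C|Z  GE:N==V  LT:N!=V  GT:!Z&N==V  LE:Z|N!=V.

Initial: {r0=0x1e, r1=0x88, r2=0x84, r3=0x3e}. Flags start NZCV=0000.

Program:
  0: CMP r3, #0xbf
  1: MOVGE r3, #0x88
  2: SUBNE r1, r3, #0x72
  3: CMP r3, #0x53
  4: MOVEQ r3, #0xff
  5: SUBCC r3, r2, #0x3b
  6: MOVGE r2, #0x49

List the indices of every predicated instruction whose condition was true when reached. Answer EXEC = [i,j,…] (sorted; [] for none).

0: ✓ CMP  NZCV=0000
1: ✓ MOVGE  r3←0x88
2: ✓ SUBNE  r1←0x16
3: ✓ CMP  NZCV=0011
4: · MOVEQ
5: · SUBCC
6: · MOVGE

EXEC = [1,2]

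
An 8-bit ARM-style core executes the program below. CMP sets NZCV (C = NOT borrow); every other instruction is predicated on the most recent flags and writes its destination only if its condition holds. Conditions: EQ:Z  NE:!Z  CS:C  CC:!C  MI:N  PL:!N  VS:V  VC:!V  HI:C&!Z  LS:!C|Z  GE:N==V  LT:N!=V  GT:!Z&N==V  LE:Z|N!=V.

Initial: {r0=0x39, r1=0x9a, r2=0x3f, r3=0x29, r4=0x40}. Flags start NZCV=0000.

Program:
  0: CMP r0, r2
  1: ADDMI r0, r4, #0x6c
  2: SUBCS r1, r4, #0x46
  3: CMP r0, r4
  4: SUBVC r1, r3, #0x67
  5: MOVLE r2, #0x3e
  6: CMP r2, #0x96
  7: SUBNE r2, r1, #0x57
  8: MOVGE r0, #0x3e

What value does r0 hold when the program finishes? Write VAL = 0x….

VAL = 0x3e

0: ✓ CMP  NZCV=1000
1: ✓ ADDMI  r0←0xac
2: · SUBCS
3: ✓ CMP  NZCV=0011
4: · SUBVC
5: ✓ MOVLE  r2←0x3e
6: ✓ CMP  NZCV=1001
7: ✓ SUBNE  r2←0x43
8: ✓ MOVGE  r0←0x3e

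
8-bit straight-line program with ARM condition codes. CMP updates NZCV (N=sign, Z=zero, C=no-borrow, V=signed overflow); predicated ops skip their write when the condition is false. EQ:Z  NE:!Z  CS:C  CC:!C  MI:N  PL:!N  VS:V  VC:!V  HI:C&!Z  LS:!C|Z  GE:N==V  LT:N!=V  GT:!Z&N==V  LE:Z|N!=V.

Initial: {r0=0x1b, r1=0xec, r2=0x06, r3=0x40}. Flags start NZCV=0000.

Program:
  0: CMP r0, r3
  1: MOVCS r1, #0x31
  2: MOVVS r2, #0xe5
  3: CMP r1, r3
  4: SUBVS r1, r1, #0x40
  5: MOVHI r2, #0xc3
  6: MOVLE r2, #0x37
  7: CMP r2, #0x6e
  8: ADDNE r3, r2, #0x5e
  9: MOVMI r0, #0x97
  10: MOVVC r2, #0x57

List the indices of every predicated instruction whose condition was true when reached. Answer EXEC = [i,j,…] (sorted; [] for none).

EXEC = [5,6,8,9,10]

0: ✓ CMP  NZCV=1000
1: · MOVCS
2: · MOVVS
3: ✓ CMP  NZCV=1010
4: · SUBVS
5: ✓ MOVHI  r2←0xc3
6: ✓ MOVLE  r2←0x37
7: ✓ CMP  NZCV=1000
8: ✓ ADDNE  r3←0x95
9: ✓ MOVMI  r0←0x97
10: ✓ MOVVC  r2←0x57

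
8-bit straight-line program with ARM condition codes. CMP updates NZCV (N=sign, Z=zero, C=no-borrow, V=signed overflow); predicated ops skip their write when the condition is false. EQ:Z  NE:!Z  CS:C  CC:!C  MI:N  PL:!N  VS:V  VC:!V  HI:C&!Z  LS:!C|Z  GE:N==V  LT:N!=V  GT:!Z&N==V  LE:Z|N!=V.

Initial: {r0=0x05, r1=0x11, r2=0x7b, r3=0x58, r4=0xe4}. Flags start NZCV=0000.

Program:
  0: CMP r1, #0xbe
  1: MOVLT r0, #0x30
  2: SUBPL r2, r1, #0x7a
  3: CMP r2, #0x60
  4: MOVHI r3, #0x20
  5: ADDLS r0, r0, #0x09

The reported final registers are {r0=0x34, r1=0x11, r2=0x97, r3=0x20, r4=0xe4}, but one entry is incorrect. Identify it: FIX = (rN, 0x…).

0: ✓ CMP  NZCV=0000
1: · MOVLT
2: ✓ SUBPL  r2←0x97
3: ✓ CMP  NZCV=0011
4: ✓ MOVHI  r3←0x20
5: · ADDLS

FIX = (r0, 0x05)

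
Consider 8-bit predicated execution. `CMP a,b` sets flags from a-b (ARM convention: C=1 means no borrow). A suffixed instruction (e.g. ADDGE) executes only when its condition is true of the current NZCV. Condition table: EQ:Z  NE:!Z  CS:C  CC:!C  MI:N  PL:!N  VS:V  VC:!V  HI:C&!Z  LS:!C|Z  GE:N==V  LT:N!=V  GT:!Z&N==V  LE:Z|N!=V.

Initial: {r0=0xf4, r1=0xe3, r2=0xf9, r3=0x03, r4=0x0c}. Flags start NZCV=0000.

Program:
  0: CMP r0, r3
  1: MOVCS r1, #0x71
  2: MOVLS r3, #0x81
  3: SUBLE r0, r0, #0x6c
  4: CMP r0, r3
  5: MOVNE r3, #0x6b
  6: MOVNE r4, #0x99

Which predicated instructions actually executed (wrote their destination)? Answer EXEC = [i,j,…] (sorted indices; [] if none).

[0] flags=1010 → (cmp)
[1] flags=1010 CS?T → r1=0x71
[2] flags=1010 LS?F → skip
[3] flags=1010 LE?T → r0=0x88
[4] flags=1010 → (cmp)
[5] flags=1010 NE?T → r3=0x6b
[6] flags=1010 NE?T → r4=0x99

EXEC = [1,3,5,6]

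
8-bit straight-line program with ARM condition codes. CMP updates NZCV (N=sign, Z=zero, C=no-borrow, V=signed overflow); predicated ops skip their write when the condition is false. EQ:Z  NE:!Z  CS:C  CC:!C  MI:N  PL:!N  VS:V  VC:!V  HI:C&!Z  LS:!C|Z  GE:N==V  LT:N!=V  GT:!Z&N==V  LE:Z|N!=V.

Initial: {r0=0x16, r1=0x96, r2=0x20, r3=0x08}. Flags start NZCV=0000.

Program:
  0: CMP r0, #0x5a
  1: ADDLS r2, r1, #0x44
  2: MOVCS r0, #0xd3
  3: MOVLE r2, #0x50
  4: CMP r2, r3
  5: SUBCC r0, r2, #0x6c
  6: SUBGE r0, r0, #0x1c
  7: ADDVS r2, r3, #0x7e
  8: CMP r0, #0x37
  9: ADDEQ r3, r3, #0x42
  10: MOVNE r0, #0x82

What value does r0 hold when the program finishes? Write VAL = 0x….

0: ✓ CMP  NZCV=1000
1: ✓ ADDLS  r2←0xda
2: · MOVCS
3: ✓ MOVLE  r2←0x50
4: ✓ CMP  NZCV=0010
5: · SUBCC
6: ✓ SUBGE  r0←0xfa
7: · ADDVS
8: ✓ CMP  NZCV=1010
9: · ADDEQ
10: ✓ MOVNE  r0←0x82

VAL = 0x82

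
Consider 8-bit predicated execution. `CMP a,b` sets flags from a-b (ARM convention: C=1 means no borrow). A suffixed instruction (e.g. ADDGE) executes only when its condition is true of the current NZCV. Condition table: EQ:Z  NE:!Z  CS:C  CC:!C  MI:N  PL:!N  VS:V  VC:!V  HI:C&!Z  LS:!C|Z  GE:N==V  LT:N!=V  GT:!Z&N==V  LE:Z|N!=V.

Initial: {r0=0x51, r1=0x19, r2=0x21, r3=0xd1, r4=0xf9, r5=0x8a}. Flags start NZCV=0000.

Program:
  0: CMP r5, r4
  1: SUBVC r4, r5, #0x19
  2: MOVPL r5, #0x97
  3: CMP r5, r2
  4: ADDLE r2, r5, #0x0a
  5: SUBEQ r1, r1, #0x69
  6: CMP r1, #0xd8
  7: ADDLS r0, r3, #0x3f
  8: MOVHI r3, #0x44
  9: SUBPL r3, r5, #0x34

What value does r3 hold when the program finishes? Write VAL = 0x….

VAL = 0x56

0: ✓ CMP  NZCV=1000
1: ✓ SUBVC  r4←0x71
2: · MOVPL
3: ✓ CMP  NZCV=0011
4: ✓ ADDLE  r2←0x94
5: · SUBEQ
6: ✓ CMP  NZCV=0000
7: ✓ ADDLS  r0←0x10
8: · MOVHI
9: ✓ SUBPL  r3←0x56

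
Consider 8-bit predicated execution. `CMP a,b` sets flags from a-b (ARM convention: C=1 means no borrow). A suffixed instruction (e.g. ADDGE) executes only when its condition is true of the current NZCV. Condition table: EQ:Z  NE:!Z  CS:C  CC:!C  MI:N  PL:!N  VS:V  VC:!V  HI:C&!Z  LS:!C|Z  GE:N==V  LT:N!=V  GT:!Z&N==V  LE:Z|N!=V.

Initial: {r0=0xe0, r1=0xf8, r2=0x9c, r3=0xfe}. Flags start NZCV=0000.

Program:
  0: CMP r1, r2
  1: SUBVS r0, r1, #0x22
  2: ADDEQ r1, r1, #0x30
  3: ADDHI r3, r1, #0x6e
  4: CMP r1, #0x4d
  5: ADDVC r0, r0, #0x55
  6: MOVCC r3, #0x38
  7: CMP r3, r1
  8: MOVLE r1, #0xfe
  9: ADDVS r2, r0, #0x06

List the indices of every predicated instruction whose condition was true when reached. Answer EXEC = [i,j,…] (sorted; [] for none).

0: ✓ CMP  NZCV=0010
1: · SUBVS
2: · ADDEQ
3: ✓ ADDHI  r3←0x66
4: ✓ CMP  NZCV=1010
5: ✓ ADDVC  r0←0x35
6: · MOVCC
7: ✓ CMP  NZCV=0000
8: · MOVLE
9: · ADDVS

EXEC = [3,5]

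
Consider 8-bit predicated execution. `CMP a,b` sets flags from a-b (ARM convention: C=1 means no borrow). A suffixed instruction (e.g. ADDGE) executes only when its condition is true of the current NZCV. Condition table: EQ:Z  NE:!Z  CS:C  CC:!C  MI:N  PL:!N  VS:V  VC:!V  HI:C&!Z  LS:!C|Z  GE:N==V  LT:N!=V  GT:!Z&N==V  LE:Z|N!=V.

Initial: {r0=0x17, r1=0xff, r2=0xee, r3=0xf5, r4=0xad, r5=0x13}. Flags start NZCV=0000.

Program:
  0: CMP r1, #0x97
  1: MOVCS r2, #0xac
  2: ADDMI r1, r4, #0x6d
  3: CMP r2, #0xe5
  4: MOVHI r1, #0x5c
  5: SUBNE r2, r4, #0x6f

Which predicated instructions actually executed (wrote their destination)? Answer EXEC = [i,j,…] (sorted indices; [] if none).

EXEC = [1,5]

[0] flags=0010 → (cmp)
[1] flags=0010 CS?T → r2=0xac
[2] flags=0010 MI?F → skip
[3] flags=1000 → (cmp)
[4] flags=1000 HI?F → skip
[5] flags=1000 NE?T → r2=0x3e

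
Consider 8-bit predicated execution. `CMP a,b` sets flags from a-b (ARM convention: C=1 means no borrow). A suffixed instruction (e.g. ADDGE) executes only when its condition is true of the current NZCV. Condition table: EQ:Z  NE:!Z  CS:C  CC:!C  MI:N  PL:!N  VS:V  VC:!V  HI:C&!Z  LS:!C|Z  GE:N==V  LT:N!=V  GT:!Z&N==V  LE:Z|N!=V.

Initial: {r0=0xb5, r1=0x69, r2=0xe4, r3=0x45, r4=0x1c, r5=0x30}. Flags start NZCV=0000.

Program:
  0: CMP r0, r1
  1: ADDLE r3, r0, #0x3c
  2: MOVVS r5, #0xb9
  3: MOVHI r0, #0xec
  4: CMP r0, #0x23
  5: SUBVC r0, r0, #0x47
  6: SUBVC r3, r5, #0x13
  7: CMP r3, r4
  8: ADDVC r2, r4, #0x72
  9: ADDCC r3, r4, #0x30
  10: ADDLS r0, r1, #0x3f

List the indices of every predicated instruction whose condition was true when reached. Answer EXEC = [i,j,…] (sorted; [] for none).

EXEC = [1,2,3,5,6,8]

0: ✓ CMP  NZCV=0011
1: ✓ ADDLE  r3←0xf1
2: ✓ MOVVS  r5←0xb9
3: ✓ MOVHI  r0←0xec
4: ✓ CMP  NZCV=1010
5: ✓ SUBVC  r0←0xa5
6: ✓ SUBVC  r3←0xa6
7: ✓ CMP  NZCV=1010
8: ✓ ADDVC  r2←0x8e
9: · ADDCC
10: · ADDLS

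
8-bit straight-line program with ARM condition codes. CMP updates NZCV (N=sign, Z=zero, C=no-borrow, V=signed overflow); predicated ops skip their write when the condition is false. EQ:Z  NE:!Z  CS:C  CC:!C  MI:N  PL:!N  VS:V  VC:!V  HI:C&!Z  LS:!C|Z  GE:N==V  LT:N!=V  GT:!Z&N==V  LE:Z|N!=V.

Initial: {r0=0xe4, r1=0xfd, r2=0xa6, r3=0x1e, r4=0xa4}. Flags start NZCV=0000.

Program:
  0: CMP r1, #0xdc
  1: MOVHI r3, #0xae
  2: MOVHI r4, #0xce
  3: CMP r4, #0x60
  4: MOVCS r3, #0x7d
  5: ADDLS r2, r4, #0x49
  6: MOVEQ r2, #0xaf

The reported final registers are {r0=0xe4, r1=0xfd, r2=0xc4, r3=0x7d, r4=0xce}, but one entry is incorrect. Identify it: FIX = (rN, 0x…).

0: ✓ CMP  NZCV=0010
1: ✓ MOVHI  r3←0xae
2: ✓ MOVHI  r4←0xce
3: ✓ CMP  NZCV=0011
4: ✓ MOVCS  r3←0x7d
5: · ADDLS
6: · MOVEQ

FIX = (r2, 0xa6)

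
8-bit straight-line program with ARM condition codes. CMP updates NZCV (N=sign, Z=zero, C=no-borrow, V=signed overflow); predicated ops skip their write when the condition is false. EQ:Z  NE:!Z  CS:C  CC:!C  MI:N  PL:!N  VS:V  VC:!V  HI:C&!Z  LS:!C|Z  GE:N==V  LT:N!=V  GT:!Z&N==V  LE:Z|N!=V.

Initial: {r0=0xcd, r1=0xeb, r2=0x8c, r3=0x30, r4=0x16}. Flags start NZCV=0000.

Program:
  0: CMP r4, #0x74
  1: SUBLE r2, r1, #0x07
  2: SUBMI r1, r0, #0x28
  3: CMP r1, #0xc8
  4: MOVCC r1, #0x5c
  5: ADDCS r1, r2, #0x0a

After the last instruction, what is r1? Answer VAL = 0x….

VAL = 0x5c

0: ✓ CMP  NZCV=1000
1: ✓ SUBLE  r2←0xe4
2: ✓ SUBMI  r1←0xa5
3: ✓ CMP  NZCV=1000
4: ✓ MOVCC  r1←0x5c
5: · ADDCS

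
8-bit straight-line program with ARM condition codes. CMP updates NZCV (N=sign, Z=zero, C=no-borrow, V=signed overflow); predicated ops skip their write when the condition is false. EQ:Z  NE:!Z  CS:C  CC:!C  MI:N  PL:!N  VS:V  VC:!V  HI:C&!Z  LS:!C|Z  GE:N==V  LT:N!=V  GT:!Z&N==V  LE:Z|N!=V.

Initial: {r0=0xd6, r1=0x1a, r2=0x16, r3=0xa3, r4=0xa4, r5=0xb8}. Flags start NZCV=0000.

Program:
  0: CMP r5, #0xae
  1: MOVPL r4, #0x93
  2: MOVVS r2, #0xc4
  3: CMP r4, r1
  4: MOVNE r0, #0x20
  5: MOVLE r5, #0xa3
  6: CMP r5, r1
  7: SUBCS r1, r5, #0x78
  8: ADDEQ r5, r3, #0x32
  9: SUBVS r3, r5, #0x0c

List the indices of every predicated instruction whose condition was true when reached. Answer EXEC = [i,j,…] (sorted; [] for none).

EXEC = [1,4,5,7]

0: ✓ CMP  NZCV=0010
1: ✓ MOVPL  r4←0x93
2: · MOVVS
3: ✓ CMP  NZCV=0011
4: ✓ MOVNE  r0←0x20
5: ✓ MOVLE  r5←0xa3
6: ✓ CMP  NZCV=1010
7: ✓ SUBCS  r1←0x2b
8: · ADDEQ
9: · SUBVS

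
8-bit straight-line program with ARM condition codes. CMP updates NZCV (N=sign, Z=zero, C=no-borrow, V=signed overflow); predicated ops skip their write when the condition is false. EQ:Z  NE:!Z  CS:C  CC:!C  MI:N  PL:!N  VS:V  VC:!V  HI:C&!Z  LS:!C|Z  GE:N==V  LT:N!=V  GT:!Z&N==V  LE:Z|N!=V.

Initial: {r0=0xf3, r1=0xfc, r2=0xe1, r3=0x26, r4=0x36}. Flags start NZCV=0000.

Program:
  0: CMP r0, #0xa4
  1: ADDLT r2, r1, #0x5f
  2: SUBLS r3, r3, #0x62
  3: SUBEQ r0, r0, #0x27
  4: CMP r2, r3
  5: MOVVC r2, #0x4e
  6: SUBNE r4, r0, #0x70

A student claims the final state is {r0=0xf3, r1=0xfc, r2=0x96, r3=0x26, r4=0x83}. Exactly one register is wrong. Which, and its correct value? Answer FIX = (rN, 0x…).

0: ✓ CMP  NZCV=0010
1: · ADDLT
2: · SUBLS
3: · SUBEQ
4: ✓ CMP  NZCV=1010
5: ✓ MOVVC  r2←0x4e
6: ✓ SUBNE  r4←0x83

FIX = (r2, 0x4e)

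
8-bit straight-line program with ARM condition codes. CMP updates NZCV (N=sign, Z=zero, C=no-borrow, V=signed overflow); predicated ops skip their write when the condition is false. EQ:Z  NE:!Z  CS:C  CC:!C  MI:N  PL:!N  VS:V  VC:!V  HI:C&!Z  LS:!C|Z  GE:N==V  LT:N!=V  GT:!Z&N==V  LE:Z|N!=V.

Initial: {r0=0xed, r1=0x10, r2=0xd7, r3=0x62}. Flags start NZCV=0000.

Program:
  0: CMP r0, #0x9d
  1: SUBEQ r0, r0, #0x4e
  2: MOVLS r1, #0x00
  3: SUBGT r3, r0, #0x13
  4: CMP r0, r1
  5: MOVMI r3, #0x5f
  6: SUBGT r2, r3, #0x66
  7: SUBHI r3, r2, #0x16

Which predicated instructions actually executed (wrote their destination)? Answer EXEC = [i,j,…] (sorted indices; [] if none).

EXEC = [3,5,7]

0: ✓ CMP  NZCV=0010
1: · SUBEQ
2: · MOVLS
3: ✓ SUBGT  r3←0xda
4: ✓ CMP  NZCV=1010
5: ✓ MOVMI  r3←0x5f
6: · SUBGT
7: ✓ SUBHI  r3←0xc1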